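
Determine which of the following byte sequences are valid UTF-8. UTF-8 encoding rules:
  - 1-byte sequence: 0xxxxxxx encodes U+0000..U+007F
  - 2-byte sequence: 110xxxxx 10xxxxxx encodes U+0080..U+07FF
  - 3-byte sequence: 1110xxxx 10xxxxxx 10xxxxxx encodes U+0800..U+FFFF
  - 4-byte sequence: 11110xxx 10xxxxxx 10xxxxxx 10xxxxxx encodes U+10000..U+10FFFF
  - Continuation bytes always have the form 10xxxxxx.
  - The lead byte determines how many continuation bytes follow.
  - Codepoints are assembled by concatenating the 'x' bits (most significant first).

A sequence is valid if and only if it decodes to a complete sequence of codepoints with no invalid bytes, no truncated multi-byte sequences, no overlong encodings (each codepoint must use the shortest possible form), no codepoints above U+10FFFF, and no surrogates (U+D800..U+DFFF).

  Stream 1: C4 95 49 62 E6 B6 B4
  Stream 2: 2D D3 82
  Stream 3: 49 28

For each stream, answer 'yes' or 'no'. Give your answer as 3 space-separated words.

Answer: yes yes yes

Derivation:
Stream 1: decodes cleanly. VALID
Stream 2: decodes cleanly. VALID
Stream 3: decodes cleanly. VALID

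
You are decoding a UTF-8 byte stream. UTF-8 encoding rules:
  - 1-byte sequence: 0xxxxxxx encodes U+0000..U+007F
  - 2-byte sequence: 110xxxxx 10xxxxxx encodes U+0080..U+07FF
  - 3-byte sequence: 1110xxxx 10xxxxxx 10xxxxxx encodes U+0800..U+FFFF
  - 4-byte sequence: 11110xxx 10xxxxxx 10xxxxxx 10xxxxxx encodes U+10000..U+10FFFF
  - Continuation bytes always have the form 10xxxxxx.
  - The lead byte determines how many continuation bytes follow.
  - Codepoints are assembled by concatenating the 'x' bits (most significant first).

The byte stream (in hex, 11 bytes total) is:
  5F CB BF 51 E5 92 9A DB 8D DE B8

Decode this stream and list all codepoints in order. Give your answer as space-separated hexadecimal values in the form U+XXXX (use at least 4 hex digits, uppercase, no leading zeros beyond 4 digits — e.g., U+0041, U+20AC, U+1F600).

Byte[0]=5F: 1-byte ASCII. cp=U+005F
Byte[1]=CB: 2-byte lead, need 1 cont bytes. acc=0xB
Byte[2]=BF: continuation. acc=(acc<<6)|0x3F=0x2FF
Completed: cp=U+02FF (starts at byte 1)
Byte[3]=51: 1-byte ASCII. cp=U+0051
Byte[4]=E5: 3-byte lead, need 2 cont bytes. acc=0x5
Byte[5]=92: continuation. acc=(acc<<6)|0x12=0x152
Byte[6]=9A: continuation. acc=(acc<<6)|0x1A=0x549A
Completed: cp=U+549A (starts at byte 4)
Byte[7]=DB: 2-byte lead, need 1 cont bytes. acc=0x1B
Byte[8]=8D: continuation. acc=(acc<<6)|0x0D=0x6CD
Completed: cp=U+06CD (starts at byte 7)
Byte[9]=DE: 2-byte lead, need 1 cont bytes. acc=0x1E
Byte[10]=B8: continuation. acc=(acc<<6)|0x38=0x7B8
Completed: cp=U+07B8 (starts at byte 9)

Answer: U+005F U+02FF U+0051 U+549A U+06CD U+07B8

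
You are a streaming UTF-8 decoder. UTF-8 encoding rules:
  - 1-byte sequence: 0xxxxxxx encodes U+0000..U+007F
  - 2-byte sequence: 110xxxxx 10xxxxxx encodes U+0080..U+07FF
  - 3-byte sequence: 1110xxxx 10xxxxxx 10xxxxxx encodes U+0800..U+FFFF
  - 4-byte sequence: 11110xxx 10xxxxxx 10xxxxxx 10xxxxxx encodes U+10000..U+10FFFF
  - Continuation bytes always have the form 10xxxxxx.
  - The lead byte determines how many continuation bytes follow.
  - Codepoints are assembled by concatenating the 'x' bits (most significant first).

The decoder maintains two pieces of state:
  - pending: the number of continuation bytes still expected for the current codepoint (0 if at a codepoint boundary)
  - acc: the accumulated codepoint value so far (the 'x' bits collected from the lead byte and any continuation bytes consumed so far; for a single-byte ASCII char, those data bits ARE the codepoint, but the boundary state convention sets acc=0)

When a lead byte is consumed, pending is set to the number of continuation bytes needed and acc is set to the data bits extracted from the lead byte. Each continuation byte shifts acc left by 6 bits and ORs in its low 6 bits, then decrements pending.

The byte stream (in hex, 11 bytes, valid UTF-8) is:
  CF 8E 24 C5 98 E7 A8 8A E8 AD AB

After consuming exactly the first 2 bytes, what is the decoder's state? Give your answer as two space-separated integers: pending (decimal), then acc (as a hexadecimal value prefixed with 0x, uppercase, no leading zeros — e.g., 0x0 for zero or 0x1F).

Byte[0]=CF: 2-byte lead. pending=1, acc=0xF
Byte[1]=8E: continuation. acc=(acc<<6)|0x0E=0x3CE, pending=0

Answer: 0 0x3CE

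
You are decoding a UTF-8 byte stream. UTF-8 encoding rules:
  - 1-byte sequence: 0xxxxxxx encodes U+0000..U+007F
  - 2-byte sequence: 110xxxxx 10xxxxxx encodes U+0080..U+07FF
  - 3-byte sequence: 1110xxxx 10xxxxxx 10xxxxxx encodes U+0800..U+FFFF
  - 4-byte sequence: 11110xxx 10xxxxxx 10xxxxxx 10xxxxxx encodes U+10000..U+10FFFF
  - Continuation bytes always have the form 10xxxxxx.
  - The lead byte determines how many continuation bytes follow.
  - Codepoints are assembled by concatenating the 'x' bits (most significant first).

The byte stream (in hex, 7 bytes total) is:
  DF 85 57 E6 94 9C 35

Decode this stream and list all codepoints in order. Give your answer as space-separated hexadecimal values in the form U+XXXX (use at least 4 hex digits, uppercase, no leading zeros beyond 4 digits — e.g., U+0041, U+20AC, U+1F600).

Byte[0]=DF: 2-byte lead, need 1 cont bytes. acc=0x1F
Byte[1]=85: continuation. acc=(acc<<6)|0x05=0x7C5
Completed: cp=U+07C5 (starts at byte 0)
Byte[2]=57: 1-byte ASCII. cp=U+0057
Byte[3]=E6: 3-byte lead, need 2 cont bytes. acc=0x6
Byte[4]=94: continuation. acc=(acc<<6)|0x14=0x194
Byte[5]=9C: continuation. acc=(acc<<6)|0x1C=0x651C
Completed: cp=U+651C (starts at byte 3)
Byte[6]=35: 1-byte ASCII. cp=U+0035

Answer: U+07C5 U+0057 U+651C U+0035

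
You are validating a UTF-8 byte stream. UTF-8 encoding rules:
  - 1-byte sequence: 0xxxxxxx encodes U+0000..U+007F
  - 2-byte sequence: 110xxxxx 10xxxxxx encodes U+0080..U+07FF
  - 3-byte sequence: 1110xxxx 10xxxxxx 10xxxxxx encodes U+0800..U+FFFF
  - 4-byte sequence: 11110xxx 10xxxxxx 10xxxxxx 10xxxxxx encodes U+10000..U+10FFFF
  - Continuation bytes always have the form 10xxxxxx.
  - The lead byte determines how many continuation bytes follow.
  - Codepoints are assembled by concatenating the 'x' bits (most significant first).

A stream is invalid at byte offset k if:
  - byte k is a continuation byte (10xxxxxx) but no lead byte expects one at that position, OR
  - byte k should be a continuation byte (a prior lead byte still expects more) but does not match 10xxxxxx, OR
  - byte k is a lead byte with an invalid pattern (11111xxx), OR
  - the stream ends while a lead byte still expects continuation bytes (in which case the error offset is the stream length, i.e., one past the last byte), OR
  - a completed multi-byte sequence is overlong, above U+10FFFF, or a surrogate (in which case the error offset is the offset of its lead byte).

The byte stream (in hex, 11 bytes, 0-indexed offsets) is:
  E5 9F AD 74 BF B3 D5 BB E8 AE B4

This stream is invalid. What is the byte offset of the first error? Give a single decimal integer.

Answer: 4

Derivation:
Byte[0]=E5: 3-byte lead, need 2 cont bytes. acc=0x5
Byte[1]=9F: continuation. acc=(acc<<6)|0x1F=0x15F
Byte[2]=AD: continuation. acc=(acc<<6)|0x2D=0x57ED
Completed: cp=U+57ED (starts at byte 0)
Byte[3]=74: 1-byte ASCII. cp=U+0074
Byte[4]=BF: INVALID lead byte (not 0xxx/110x/1110/11110)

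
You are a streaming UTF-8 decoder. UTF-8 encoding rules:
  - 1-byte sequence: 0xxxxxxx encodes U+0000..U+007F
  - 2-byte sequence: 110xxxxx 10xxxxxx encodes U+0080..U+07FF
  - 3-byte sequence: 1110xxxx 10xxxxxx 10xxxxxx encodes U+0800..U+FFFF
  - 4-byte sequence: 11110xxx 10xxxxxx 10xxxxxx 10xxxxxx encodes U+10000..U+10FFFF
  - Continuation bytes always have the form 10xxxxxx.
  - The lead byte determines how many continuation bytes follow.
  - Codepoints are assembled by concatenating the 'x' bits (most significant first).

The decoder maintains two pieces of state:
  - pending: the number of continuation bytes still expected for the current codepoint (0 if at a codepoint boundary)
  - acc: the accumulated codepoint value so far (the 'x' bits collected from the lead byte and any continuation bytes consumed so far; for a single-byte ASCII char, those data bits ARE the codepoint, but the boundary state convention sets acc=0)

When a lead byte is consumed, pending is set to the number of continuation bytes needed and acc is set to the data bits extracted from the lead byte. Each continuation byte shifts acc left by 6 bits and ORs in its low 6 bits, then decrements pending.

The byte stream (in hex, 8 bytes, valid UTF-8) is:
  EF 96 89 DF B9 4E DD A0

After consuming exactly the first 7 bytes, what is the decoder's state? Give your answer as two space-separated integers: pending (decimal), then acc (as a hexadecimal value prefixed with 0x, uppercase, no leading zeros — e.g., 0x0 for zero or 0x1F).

Byte[0]=EF: 3-byte lead. pending=2, acc=0xF
Byte[1]=96: continuation. acc=(acc<<6)|0x16=0x3D6, pending=1
Byte[2]=89: continuation. acc=(acc<<6)|0x09=0xF589, pending=0
Byte[3]=DF: 2-byte lead. pending=1, acc=0x1F
Byte[4]=B9: continuation. acc=(acc<<6)|0x39=0x7F9, pending=0
Byte[5]=4E: 1-byte. pending=0, acc=0x0
Byte[6]=DD: 2-byte lead. pending=1, acc=0x1D

Answer: 1 0x1D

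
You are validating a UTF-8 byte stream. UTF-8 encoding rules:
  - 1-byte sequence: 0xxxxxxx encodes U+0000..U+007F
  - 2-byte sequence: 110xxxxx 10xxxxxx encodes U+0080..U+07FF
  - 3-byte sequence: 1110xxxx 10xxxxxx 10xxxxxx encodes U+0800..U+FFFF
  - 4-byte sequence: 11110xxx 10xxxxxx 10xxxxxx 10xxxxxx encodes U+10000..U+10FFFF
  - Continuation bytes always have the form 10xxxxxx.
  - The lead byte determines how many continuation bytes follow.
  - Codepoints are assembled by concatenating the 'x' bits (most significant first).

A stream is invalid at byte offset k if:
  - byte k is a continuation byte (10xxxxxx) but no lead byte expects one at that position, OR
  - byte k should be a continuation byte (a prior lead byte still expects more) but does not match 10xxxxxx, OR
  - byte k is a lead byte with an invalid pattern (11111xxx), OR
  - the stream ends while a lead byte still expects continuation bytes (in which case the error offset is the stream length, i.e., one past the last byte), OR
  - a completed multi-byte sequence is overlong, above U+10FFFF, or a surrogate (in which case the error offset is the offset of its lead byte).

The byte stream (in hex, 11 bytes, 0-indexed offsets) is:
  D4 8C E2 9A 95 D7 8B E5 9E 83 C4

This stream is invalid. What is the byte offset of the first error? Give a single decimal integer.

Byte[0]=D4: 2-byte lead, need 1 cont bytes. acc=0x14
Byte[1]=8C: continuation. acc=(acc<<6)|0x0C=0x50C
Completed: cp=U+050C (starts at byte 0)
Byte[2]=E2: 3-byte lead, need 2 cont bytes. acc=0x2
Byte[3]=9A: continuation. acc=(acc<<6)|0x1A=0x9A
Byte[4]=95: continuation. acc=(acc<<6)|0x15=0x2695
Completed: cp=U+2695 (starts at byte 2)
Byte[5]=D7: 2-byte lead, need 1 cont bytes. acc=0x17
Byte[6]=8B: continuation. acc=(acc<<6)|0x0B=0x5CB
Completed: cp=U+05CB (starts at byte 5)
Byte[7]=E5: 3-byte lead, need 2 cont bytes. acc=0x5
Byte[8]=9E: continuation. acc=(acc<<6)|0x1E=0x15E
Byte[9]=83: continuation. acc=(acc<<6)|0x03=0x5783
Completed: cp=U+5783 (starts at byte 7)
Byte[10]=C4: 2-byte lead, need 1 cont bytes. acc=0x4
Byte[11]: stream ended, expected continuation. INVALID

Answer: 11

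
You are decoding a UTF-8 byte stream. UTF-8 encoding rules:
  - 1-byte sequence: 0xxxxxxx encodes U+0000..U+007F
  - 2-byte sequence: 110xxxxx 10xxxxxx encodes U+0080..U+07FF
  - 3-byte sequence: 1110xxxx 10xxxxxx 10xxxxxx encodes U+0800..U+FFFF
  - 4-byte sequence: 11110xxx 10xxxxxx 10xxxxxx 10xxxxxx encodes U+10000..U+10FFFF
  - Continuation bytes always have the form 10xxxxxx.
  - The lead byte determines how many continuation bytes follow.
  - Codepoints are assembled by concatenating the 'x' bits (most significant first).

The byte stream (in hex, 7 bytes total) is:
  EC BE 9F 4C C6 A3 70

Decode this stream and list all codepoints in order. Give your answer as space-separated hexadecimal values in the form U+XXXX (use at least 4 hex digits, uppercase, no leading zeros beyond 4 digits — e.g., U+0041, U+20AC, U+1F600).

Answer: U+CF9F U+004C U+01A3 U+0070

Derivation:
Byte[0]=EC: 3-byte lead, need 2 cont bytes. acc=0xC
Byte[1]=BE: continuation. acc=(acc<<6)|0x3E=0x33E
Byte[2]=9F: continuation. acc=(acc<<6)|0x1F=0xCF9F
Completed: cp=U+CF9F (starts at byte 0)
Byte[3]=4C: 1-byte ASCII. cp=U+004C
Byte[4]=C6: 2-byte lead, need 1 cont bytes. acc=0x6
Byte[5]=A3: continuation. acc=(acc<<6)|0x23=0x1A3
Completed: cp=U+01A3 (starts at byte 4)
Byte[6]=70: 1-byte ASCII. cp=U+0070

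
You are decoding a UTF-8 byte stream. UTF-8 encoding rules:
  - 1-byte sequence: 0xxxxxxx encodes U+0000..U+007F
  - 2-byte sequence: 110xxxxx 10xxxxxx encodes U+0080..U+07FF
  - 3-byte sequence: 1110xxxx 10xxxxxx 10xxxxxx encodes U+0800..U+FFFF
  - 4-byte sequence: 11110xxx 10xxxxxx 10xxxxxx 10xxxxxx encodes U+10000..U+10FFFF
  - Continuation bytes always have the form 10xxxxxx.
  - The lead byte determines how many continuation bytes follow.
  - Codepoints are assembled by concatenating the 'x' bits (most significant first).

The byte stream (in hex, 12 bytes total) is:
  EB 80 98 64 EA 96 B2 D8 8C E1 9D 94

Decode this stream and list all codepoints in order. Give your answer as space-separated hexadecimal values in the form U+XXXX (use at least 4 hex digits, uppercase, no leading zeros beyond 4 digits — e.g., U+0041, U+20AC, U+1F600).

Answer: U+B018 U+0064 U+A5B2 U+060C U+1754

Derivation:
Byte[0]=EB: 3-byte lead, need 2 cont bytes. acc=0xB
Byte[1]=80: continuation. acc=(acc<<6)|0x00=0x2C0
Byte[2]=98: continuation. acc=(acc<<6)|0x18=0xB018
Completed: cp=U+B018 (starts at byte 0)
Byte[3]=64: 1-byte ASCII. cp=U+0064
Byte[4]=EA: 3-byte lead, need 2 cont bytes. acc=0xA
Byte[5]=96: continuation. acc=(acc<<6)|0x16=0x296
Byte[6]=B2: continuation. acc=(acc<<6)|0x32=0xA5B2
Completed: cp=U+A5B2 (starts at byte 4)
Byte[7]=D8: 2-byte lead, need 1 cont bytes. acc=0x18
Byte[8]=8C: continuation. acc=(acc<<6)|0x0C=0x60C
Completed: cp=U+060C (starts at byte 7)
Byte[9]=E1: 3-byte lead, need 2 cont bytes. acc=0x1
Byte[10]=9D: continuation. acc=(acc<<6)|0x1D=0x5D
Byte[11]=94: continuation. acc=(acc<<6)|0x14=0x1754
Completed: cp=U+1754 (starts at byte 9)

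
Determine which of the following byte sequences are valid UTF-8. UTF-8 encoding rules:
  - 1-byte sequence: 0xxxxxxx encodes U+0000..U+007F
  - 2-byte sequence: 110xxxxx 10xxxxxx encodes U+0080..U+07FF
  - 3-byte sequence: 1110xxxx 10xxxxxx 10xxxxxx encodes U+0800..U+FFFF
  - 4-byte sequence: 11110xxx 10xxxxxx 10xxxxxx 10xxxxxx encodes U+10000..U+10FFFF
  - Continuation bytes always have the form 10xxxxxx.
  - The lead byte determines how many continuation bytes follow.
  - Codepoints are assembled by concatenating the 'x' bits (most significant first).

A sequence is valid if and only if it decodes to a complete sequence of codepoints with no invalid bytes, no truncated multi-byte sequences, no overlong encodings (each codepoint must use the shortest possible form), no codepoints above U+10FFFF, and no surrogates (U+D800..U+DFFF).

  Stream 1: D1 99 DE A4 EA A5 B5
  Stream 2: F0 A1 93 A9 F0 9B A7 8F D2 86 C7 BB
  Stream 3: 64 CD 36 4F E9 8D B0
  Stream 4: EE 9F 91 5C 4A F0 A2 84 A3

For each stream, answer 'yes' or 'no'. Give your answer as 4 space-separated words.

Answer: yes yes no yes

Derivation:
Stream 1: decodes cleanly. VALID
Stream 2: decodes cleanly. VALID
Stream 3: error at byte offset 2. INVALID
Stream 4: decodes cleanly. VALID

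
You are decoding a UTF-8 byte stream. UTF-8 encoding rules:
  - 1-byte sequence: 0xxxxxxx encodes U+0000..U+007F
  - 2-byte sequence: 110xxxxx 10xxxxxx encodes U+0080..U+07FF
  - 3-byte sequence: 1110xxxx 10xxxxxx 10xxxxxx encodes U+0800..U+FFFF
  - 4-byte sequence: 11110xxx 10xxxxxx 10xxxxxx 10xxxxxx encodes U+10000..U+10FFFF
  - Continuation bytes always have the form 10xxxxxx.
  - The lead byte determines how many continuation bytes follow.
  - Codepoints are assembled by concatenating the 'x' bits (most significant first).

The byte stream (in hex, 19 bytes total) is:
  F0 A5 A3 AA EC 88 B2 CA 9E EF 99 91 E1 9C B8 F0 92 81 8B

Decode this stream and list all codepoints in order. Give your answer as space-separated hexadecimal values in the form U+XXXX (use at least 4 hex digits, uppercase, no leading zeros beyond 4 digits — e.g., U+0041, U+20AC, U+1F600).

Byte[0]=F0: 4-byte lead, need 3 cont bytes. acc=0x0
Byte[1]=A5: continuation. acc=(acc<<6)|0x25=0x25
Byte[2]=A3: continuation. acc=(acc<<6)|0x23=0x963
Byte[3]=AA: continuation. acc=(acc<<6)|0x2A=0x258EA
Completed: cp=U+258EA (starts at byte 0)
Byte[4]=EC: 3-byte lead, need 2 cont bytes. acc=0xC
Byte[5]=88: continuation. acc=(acc<<6)|0x08=0x308
Byte[6]=B2: continuation. acc=(acc<<6)|0x32=0xC232
Completed: cp=U+C232 (starts at byte 4)
Byte[7]=CA: 2-byte lead, need 1 cont bytes. acc=0xA
Byte[8]=9E: continuation. acc=(acc<<6)|0x1E=0x29E
Completed: cp=U+029E (starts at byte 7)
Byte[9]=EF: 3-byte lead, need 2 cont bytes. acc=0xF
Byte[10]=99: continuation. acc=(acc<<6)|0x19=0x3D9
Byte[11]=91: continuation. acc=(acc<<6)|0x11=0xF651
Completed: cp=U+F651 (starts at byte 9)
Byte[12]=E1: 3-byte lead, need 2 cont bytes. acc=0x1
Byte[13]=9C: continuation. acc=(acc<<6)|0x1C=0x5C
Byte[14]=B8: continuation. acc=(acc<<6)|0x38=0x1738
Completed: cp=U+1738 (starts at byte 12)
Byte[15]=F0: 4-byte lead, need 3 cont bytes. acc=0x0
Byte[16]=92: continuation. acc=(acc<<6)|0x12=0x12
Byte[17]=81: continuation. acc=(acc<<6)|0x01=0x481
Byte[18]=8B: continuation. acc=(acc<<6)|0x0B=0x1204B
Completed: cp=U+1204B (starts at byte 15)

Answer: U+258EA U+C232 U+029E U+F651 U+1738 U+1204B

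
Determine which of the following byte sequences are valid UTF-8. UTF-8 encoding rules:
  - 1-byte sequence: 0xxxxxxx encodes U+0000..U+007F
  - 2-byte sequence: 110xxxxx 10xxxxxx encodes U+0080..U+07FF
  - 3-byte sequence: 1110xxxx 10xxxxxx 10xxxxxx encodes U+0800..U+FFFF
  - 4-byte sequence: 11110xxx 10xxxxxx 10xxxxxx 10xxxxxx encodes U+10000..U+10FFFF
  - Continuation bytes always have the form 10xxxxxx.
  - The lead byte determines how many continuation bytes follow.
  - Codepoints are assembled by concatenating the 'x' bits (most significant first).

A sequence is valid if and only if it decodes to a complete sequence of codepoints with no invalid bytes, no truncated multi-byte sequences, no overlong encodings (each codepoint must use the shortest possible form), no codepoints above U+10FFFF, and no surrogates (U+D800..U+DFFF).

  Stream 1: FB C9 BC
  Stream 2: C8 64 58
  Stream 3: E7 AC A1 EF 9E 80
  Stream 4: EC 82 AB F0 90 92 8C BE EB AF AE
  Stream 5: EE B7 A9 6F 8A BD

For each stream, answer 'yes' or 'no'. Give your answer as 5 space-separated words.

Stream 1: error at byte offset 0. INVALID
Stream 2: error at byte offset 1. INVALID
Stream 3: decodes cleanly. VALID
Stream 4: error at byte offset 7. INVALID
Stream 5: error at byte offset 4. INVALID

Answer: no no yes no no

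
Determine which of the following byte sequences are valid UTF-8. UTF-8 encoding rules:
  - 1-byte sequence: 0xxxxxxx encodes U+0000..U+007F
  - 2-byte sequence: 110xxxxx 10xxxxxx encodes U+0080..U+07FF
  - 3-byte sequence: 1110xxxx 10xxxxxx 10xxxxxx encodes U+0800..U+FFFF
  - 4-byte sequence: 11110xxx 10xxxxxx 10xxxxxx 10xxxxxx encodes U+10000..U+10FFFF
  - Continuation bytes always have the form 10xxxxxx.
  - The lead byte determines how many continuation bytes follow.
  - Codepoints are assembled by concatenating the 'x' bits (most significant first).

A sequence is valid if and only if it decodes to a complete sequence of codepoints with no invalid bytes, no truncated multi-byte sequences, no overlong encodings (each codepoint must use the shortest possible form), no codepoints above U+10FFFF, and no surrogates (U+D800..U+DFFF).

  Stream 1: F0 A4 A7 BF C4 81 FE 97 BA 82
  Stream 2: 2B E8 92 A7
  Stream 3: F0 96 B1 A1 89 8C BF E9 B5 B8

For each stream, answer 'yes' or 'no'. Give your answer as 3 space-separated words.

Stream 1: error at byte offset 6. INVALID
Stream 2: decodes cleanly. VALID
Stream 3: error at byte offset 4. INVALID

Answer: no yes no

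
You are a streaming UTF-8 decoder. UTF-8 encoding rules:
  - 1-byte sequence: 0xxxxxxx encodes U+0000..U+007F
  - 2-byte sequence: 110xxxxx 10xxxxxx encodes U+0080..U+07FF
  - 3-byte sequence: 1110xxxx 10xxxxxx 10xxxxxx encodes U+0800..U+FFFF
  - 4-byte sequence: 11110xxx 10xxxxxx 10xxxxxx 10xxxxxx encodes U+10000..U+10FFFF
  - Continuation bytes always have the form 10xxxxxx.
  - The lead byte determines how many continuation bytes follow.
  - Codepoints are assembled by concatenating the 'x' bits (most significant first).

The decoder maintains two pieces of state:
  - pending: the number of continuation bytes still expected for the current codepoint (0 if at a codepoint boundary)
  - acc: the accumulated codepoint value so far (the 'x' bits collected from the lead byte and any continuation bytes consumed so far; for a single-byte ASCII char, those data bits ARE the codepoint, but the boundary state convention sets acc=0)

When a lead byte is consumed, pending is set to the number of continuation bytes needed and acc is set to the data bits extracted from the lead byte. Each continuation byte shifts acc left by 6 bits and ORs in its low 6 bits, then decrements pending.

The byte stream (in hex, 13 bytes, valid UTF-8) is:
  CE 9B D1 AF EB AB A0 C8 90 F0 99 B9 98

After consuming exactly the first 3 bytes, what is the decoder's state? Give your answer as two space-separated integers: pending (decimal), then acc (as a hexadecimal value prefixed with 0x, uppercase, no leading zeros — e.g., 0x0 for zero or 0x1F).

Answer: 1 0x11

Derivation:
Byte[0]=CE: 2-byte lead. pending=1, acc=0xE
Byte[1]=9B: continuation. acc=(acc<<6)|0x1B=0x39B, pending=0
Byte[2]=D1: 2-byte lead. pending=1, acc=0x11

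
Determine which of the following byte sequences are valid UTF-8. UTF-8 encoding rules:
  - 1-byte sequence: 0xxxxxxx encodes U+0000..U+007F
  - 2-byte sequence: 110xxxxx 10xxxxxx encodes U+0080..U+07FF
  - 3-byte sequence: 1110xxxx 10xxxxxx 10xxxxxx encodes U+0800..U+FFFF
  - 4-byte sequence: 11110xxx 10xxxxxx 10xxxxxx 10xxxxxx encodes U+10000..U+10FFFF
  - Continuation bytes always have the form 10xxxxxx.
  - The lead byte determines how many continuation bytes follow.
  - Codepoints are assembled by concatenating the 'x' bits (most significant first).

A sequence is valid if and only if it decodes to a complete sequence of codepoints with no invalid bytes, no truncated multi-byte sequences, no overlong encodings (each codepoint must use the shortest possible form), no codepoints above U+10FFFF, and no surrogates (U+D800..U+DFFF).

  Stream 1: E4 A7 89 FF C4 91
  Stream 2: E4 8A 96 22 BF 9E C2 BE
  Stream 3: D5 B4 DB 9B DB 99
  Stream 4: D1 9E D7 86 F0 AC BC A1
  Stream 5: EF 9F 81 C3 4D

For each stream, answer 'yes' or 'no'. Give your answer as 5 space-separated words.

Answer: no no yes yes no

Derivation:
Stream 1: error at byte offset 3. INVALID
Stream 2: error at byte offset 4. INVALID
Stream 3: decodes cleanly. VALID
Stream 4: decodes cleanly. VALID
Stream 5: error at byte offset 4. INVALID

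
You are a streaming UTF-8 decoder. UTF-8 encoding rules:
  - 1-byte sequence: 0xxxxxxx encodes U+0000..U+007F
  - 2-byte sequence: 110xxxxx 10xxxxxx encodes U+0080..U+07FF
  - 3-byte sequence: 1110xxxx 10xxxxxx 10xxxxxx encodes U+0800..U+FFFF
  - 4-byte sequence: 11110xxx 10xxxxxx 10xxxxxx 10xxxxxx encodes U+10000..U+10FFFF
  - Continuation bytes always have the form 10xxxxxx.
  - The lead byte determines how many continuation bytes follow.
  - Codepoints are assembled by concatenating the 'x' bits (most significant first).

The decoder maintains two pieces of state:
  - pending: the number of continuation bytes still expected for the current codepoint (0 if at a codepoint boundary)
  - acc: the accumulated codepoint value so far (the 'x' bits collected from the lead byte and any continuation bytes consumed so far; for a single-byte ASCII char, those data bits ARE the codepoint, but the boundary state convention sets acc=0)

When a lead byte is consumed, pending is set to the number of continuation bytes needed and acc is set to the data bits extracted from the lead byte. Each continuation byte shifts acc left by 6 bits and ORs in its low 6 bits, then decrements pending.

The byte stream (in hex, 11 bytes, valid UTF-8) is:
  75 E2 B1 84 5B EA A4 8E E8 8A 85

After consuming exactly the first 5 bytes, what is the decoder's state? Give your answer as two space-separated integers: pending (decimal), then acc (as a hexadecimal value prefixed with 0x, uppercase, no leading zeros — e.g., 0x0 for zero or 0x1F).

Answer: 0 0x0

Derivation:
Byte[0]=75: 1-byte. pending=0, acc=0x0
Byte[1]=E2: 3-byte lead. pending=2, acc=0x2
Byte[2]=B1: continuation. acc=(acc<<6)|0x31=0xB1, pending=1
Byte[3]=84: continuation. acc=(acc<<6)|0x04=0x2C44, pending=0
Byte[4]=5B: 1-byte. pending=0, acc=0x0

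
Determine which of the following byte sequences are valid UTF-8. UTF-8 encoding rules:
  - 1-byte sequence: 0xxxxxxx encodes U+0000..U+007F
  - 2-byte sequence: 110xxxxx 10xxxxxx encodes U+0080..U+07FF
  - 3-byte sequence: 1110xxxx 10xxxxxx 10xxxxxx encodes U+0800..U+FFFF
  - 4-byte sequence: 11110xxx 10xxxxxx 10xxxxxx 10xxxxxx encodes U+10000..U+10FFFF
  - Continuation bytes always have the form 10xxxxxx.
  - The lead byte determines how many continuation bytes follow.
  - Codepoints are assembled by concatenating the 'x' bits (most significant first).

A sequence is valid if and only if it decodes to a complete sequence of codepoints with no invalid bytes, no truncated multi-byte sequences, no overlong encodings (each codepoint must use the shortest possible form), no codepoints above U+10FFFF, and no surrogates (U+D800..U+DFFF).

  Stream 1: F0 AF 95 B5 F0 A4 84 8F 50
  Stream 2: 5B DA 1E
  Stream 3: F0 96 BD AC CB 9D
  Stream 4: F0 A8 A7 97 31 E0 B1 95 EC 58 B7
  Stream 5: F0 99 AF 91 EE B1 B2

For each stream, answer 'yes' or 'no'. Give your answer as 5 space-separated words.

Stream 1: decodes cleanly. VALID
Stream 2: error at byte offset 2. INVALID
Stream 3: decodes cleanly. VALID
Stream 4: error at byte offset 9. INVALID
Stream 5: decodes cleanly. VALID

Answer: yes no yes no yes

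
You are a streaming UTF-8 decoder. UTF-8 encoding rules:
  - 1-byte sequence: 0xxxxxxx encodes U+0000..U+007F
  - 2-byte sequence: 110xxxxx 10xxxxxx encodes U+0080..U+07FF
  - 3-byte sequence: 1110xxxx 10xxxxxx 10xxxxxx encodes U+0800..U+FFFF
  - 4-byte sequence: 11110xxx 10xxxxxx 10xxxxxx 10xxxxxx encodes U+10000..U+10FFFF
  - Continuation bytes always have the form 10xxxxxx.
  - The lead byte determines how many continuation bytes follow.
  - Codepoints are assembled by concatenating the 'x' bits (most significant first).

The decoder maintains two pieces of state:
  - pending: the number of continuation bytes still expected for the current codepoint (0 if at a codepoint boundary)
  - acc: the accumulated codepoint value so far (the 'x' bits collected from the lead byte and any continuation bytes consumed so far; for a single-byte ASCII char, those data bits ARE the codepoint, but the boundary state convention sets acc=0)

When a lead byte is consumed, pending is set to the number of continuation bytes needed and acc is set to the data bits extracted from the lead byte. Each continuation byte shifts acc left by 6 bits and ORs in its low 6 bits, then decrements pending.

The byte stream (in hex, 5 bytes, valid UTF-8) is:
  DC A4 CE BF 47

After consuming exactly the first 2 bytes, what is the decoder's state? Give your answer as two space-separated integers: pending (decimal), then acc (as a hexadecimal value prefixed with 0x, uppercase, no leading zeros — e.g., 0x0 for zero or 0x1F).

Byte[0]=DC: 2-byte lead. pending=1, acc=0x1C
Byte[1]=A4: continuation. acc=(acc<<6)|0x24=0x724, pending=0

Answer: 0 0x724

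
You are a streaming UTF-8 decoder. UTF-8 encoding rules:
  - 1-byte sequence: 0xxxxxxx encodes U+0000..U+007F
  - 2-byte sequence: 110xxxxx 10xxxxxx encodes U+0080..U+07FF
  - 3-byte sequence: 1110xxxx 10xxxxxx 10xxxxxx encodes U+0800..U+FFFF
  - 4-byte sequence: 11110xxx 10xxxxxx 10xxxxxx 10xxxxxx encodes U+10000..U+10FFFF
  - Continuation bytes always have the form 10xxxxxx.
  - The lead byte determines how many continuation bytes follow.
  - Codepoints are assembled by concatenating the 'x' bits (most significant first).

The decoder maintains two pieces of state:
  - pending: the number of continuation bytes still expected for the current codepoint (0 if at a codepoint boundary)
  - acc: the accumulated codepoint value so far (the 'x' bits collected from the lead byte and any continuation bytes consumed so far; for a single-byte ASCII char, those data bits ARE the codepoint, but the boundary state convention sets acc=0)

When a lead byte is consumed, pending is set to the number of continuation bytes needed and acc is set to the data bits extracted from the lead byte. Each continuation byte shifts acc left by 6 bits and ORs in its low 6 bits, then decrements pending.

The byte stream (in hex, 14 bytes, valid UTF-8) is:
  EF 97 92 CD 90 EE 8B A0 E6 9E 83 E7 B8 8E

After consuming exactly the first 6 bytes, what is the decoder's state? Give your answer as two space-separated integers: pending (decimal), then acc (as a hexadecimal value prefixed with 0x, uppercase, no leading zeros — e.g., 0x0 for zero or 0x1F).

Byte[0]=EF: 3-byte lead. pending=2, acc=0xF
Byte[1]=97: continuation. acc=(acc<<6)|0x17=0x3D7, pending=1
Byte[2]=92: continuation. acc=(acc<<6)|0x12=0xF5D2, pending=0
Byte[3]=CD: 2-byte lead. pending=1, acc=0xD
Byte[4]=90: continuation. acc=(acc<<6)|0x10=0x350, pending=0
Byte[5]=EE: 3-byte lead. pending=2, acc=0xE

Answer: 2 0xE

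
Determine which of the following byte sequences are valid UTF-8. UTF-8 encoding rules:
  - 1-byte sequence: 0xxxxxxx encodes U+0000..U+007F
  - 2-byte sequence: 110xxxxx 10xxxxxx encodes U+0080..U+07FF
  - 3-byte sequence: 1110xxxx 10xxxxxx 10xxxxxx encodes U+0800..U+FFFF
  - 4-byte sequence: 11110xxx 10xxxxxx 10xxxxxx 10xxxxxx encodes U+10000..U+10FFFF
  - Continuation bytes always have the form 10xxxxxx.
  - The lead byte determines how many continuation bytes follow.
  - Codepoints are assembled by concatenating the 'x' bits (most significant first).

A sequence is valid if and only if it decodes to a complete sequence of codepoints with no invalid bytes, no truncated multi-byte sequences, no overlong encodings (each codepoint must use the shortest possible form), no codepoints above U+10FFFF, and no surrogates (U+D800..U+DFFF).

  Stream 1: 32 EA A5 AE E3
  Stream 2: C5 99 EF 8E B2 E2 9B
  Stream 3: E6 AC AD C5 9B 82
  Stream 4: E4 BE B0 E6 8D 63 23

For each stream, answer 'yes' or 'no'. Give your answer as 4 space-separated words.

Stream 1: error at byte offset 5. INVALID
Stream 2: error at byte offset 7. INVALID
Stream 3: error at byte offset 5. INVALID
Stream 4: error at byte offset 5. INVALID

Answer: no no no no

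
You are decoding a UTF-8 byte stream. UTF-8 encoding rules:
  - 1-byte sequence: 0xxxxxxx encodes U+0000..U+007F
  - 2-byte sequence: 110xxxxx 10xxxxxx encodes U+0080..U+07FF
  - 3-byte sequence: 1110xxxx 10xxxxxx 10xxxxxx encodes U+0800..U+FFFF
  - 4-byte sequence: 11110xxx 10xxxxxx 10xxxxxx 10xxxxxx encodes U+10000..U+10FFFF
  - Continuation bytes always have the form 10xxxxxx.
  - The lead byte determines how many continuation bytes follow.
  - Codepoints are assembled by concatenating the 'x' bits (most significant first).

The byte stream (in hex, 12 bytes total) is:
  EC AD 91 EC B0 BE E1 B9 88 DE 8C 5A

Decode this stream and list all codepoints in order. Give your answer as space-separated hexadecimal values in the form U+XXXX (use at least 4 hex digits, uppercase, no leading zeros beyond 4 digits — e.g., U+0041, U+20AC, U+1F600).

Answer: U+CB51 U+CC3E U+1E48 U+078C U+005A

Derivation:
Byte[0]=EC: 3-byte lead, need 2 cont bytes. acc=0xC
Byte[1]=AD: continuation. acc=(acc<<6)|0x2D=0x32D
Byte[2]=91: continuation. acc=(acc<<6)|0x11=0xCB51
Completed: cp=U+CB51 (starts at byte 0)
Byte[3]=EC: 3-byte lead, need 2 cont bytes. acc=0xC
Byte[4]=B0: continuation. acc=(acc<<6)|0x30=0x330
Byte[5]=BE: continuation. acc=(acc<<6)|0x3E=0xCC3E
Completed: cp=U+CC3E (starts at byte 3)
Byte[6]=E1: 3-byte lead, need 2 cont bytes. acc=0x1
Byte[7]=B9: continuation. acc=(acc<<6)|0x39=0x79
Byte[8]=88: continuation. acc=(acc<<6)|0x08=0x1E48
Completed: cp=U+1E48 (starts at byte 6)
Byte[9]=DE: 2-byte lead, need 1 cont bytes. acc=0x1E
Byte[10]=8C: continuation. acc=(acc<<6)|0x0C=0x78C
Completed: cp=U+078C (starts at byte 9)
Byte[11]=5A: 1-byte ASCII. cp=U+005A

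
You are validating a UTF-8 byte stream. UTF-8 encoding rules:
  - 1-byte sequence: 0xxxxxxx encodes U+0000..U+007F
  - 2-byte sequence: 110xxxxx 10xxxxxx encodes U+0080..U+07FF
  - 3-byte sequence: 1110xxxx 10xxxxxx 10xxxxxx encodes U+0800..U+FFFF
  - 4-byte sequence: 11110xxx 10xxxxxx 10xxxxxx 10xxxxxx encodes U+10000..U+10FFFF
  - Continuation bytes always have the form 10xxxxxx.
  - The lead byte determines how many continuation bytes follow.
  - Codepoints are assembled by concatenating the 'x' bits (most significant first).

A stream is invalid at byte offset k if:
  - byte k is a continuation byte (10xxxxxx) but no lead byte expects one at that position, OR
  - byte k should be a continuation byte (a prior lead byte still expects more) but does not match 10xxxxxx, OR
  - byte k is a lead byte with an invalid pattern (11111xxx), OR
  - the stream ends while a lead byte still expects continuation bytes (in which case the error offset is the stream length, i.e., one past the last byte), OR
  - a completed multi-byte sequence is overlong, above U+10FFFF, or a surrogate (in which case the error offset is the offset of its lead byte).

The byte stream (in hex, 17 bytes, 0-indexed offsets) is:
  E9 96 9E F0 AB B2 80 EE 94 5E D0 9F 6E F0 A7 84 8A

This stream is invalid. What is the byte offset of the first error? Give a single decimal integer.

Byte[0]=E9: 3-byte lead, need 2 cont bytes. acc=0x9
Byte[1]=96: continuation. acc=(acc<<6)|0x16=0x256
Byte[2]=9E: continuation. acc=(acc<<6)|0x1E=0x959E
Completed: cp=U+959E (starts at byte 0)
Byte[3]=F0: 4-byte lead, need 3 cont bytes. acc=0x0
Byte[4]=AB: continuation. acc=(acc<<6)|0x2B=0x2B
Byte[5]=B2: continuation. acc=(acc<<6)|0x32=0xAF2
Byte[6]=80: continuation. acc=(acc<<6)|0x00=0x2BC80
Completed: cp=U+2BC80 (starts at byte 3)
Byte[7]=EE: 3-byte lead, need 2 cont bytes. acc=0xE
Byte[8]=94: continuation. acc=(acc<<6)|0x14=0x394
Byte[9]=5E: expected 10xxxxxx continuation. INVALID

Answer: 9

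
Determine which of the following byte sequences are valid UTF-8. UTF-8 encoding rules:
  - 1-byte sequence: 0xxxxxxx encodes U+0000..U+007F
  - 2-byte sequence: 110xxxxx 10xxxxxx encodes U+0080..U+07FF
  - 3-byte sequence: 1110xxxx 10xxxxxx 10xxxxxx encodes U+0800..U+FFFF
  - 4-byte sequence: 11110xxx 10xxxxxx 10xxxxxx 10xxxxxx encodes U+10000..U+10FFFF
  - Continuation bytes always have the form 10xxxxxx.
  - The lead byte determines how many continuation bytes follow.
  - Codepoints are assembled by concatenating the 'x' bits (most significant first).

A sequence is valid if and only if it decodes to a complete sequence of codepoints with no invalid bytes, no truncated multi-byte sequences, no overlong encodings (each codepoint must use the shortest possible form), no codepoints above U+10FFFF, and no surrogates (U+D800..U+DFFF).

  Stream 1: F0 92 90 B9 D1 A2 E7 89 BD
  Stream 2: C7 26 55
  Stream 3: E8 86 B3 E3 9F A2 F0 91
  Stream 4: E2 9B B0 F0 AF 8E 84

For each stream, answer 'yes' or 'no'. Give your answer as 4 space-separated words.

Stream 1: decodes cleanly. VALID
Stream 2: error at byte offset 1. INVALID
Stream 3: error at byte offset 8. INVALID
Stream 4: decodes cleanly. VALID

Answer: yes no no yes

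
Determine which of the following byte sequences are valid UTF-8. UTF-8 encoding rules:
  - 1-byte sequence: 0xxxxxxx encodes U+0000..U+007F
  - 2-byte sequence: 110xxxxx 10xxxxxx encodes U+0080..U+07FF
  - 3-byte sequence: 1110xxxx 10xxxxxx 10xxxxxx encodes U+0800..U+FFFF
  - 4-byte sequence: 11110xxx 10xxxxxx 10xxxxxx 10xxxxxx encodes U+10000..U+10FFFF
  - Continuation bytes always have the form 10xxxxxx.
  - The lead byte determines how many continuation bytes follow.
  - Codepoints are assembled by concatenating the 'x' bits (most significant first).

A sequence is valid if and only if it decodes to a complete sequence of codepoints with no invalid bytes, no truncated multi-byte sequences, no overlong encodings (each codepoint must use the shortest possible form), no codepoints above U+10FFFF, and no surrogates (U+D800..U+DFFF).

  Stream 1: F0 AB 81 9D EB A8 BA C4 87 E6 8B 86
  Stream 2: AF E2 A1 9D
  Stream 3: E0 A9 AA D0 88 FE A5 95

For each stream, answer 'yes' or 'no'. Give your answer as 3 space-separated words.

Answer: yes no no

Derivation:
Stream 1: decodes cleanly. VALID
Stream 2: error at byte offset 0. INVALID
Stream 3: error at byte offset 5. INVALID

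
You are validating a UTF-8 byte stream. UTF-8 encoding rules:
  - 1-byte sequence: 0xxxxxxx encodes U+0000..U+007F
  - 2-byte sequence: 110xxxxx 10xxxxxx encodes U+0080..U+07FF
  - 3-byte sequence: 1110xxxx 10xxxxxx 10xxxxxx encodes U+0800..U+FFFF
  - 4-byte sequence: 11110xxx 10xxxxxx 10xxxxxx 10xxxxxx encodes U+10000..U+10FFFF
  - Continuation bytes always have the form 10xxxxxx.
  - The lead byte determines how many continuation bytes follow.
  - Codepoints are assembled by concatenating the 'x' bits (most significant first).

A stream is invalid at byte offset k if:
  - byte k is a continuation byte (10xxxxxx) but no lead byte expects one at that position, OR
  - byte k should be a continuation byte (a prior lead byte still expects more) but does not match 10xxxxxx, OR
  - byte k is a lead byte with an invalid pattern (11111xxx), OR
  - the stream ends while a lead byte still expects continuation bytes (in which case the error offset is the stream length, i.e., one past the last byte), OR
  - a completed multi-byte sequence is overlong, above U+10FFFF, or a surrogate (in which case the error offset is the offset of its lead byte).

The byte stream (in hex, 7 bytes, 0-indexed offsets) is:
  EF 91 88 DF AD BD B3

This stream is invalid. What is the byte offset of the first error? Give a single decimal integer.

Answer: 5

Derivation:
Byte[0]=EF: 3-byte lead, need 2 cont bytes. acc=0xF
Byte[1]=91: continuation. acc=(acc<<6)|0x11=0x3D1
Byte[2]=88: continuation. acc=(acc<<6)|0x08=0xF448
Completed: cp=U+F448 (starts at byte 0)
Byte[3]=DF: 2-byte lead, need 1 cont bytes. acc=0x1F
Byte[4]=AD: continuation. acc=(acc<<6)|0x2D=0x7ED
Completed: cp=U+07ED (starts at byte 3)
Byte[5]=BD: INVALID lead byte (not 0xxx/110x/1110/11110)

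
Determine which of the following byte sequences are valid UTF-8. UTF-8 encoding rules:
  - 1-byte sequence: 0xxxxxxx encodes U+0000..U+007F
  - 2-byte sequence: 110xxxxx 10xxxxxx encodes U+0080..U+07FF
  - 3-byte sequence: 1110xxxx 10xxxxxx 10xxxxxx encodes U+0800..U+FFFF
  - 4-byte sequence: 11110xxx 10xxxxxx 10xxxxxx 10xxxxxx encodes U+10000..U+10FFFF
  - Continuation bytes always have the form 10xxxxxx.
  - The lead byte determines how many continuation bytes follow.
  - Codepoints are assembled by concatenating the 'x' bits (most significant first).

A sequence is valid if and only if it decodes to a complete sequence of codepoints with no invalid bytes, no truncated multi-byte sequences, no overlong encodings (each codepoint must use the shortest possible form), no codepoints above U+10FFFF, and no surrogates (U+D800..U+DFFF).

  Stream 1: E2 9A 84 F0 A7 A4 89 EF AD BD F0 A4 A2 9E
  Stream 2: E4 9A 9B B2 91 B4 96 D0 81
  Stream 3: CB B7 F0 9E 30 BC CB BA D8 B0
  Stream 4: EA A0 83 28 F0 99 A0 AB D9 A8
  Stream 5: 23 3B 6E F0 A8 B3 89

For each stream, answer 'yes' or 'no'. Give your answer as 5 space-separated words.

Answer: yes no no yes yes

Derivation:
Stream 1: decodes cleanly. VALID
Stream 2: error at byte offset 3. INVALID
Stream 3: error at byte offset 4. INVALID
Stream 4: decodes cleanly. VALID
Stream 5: decodes cleanly. VALID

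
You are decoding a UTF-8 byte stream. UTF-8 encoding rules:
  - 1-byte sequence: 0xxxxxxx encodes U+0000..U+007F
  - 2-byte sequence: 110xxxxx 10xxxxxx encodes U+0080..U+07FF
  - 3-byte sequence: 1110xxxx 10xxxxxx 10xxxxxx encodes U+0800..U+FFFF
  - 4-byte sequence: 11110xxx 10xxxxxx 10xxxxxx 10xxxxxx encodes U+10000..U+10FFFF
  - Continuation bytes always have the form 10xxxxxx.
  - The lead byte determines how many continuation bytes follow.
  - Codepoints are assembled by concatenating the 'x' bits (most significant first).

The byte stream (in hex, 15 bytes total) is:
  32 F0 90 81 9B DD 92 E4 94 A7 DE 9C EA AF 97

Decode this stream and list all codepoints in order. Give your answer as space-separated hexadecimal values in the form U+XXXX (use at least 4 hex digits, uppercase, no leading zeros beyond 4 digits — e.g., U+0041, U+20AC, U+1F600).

Byte[0]=32: 1-byte ASCII. cp=U+0032
Byte[1]=F0: 4-byte lead, need 3 cont bytes. acc=0x0
Byte[2]=90: continuation. acc=(acc<<6)|0x10=0x10
Byte[3]=81: continuation. acc=(acc<<6)|0x01=0x401
Byte[4]=9B: continuation. acc=(acc<<6)|0x1B=0x1005B
Completed: cp=U+1005B (starts at byte 1)
Byte[5]=DD: 2-byte lead, need 1 cont bytes. acc=0x1D
Byte[6]=92: continuation. acc=(acc<<6)|0x12=0x752
Completed: cp=U+0752 (starts at byte 5)
Byte[7]=E4: 3-byte lead, need 2 cont bytes. acc=0x4
Byte[8]=94: continuation. acc=(acc<<6)|0x14=0x114
Byte[9]=A7: continuation. acc=(acc<<6)|0x27=0x4527
Completed: cp=U+4527 (starts at byte 7)
Byte[10]=DE: 2-byte lead, need 1 cont bytes. acc=0x1E
Byte[11]=9C: continuation. acc=(acc<<6)|0x1C=0x79C
Completed: cp=U+079C (starts at byte 10)
Byte[12]=EA: 3-byte lead, need 2 cont bytes. acc=0xA
Byte[13]=AF: continuation. acc=(acc<<6)|0x2F=0x2AF
Byte[14]=97: continuation. acc=(acc<<6)|0x17=0xABD7
Completed: cp=U+ABD7 (starts at byte 12)

Answer: U+0032 U+1005B U+0752 U+4527 U+079C U+ABD7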